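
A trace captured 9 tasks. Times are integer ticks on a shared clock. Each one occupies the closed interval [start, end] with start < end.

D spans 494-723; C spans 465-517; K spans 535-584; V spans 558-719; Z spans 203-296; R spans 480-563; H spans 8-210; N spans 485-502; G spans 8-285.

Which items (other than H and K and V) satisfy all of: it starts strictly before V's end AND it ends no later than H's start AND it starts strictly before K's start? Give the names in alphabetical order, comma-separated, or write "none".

Conditions: its start is strictly before V's end (X.start < 719) AND its end is no later than H's start (X.end <= 8) AND its start is strictly before K's start (X.start < 535).
C: start 465 < 719? ✓; end 517 <= 8? ✗; start 465 < 535? ✓ → no.
D: start 494 < 719? ✓; end 723 <= 8? ✗; start 494 < 535? ✓ → no.
G: start 8 < 719? ✓; end 285 <= 8? ✗; start 8 < 535? ✓ → no.
N: start 485 < 719? ✓; end 502 <= 8? ✗; start 485 < 535? ✓ → no.
R: start 480 < 719? ✓; end 563 <= 8? ✗; start 480 < 535? ✓ → no.
Z: start 203 < 719? ✓; end 296 <= 8? ✗; start 203 < 535? ✓ → no.
Result: none.

none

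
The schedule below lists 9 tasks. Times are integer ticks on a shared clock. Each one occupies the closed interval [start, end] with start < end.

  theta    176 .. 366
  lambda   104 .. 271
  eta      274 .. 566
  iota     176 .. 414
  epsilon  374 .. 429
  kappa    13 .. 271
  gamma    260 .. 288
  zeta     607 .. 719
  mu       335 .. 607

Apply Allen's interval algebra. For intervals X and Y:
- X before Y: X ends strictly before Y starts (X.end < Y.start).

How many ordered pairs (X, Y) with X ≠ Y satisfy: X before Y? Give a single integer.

Checking all 72 ordered pairs for relation 'before'; matching pairs in alphabetical order:
(epsilon, zeta): epsilon before zeta ✓
(eta, zeta): eta before zeta ✓
(gamma, epsilon): gamma before epsilon ✓
(gamma, mu): gamma before mu ✓
(gamma, zeta): gamma before zeta ✓
(iota, zeta): iota before zeta ✓
(kappa, epsilon): kappa before epsilon ✓
(kappa, eta): kappa before eta ✓
(kappa, mu): kappa before mu ✓
(kappa, zeta): kappa before zeta ✓
(lambda, epsilon): lambda before epsilon ✓
(lambda, eta): lambda before eta ✓
(lambda, mu): lambda before mu ✓
(lambda, zeta): lambda before zeta ✓
(theta, epsilon): theta before epsilon ✓
(theta, zeta): theta before zeta ✓
Count: 16.

16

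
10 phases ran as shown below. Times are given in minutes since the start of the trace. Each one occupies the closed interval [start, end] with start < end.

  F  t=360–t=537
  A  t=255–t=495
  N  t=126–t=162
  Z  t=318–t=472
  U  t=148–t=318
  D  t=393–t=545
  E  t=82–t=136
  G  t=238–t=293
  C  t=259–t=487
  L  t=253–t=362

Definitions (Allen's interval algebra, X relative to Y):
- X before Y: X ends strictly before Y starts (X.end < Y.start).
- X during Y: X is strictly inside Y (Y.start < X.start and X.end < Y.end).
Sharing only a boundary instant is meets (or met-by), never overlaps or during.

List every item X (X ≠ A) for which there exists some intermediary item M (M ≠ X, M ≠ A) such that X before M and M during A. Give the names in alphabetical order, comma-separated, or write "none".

Target A = [t=255, t=495].
Intermediaries M with M during A: C, Z.
Via C — items with X before C: E, N.
Via Z — items with X before Z: E, G, N.
Union: E, G, N.

E, G, N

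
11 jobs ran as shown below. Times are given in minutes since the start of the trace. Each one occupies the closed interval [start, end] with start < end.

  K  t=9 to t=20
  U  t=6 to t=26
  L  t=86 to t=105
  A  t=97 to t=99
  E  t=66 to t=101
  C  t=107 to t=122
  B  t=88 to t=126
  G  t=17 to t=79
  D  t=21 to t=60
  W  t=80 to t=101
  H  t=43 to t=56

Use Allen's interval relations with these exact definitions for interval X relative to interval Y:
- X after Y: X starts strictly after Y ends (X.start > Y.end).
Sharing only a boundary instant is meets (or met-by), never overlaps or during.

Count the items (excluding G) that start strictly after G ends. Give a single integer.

5

Target G = [t=17, t=79].
A [t=97, t=99] → after → counts.
B [t=88, t=126] → after → counts.
C [t=107, t=122] → after → counts.
D [t=21, t=60] → during → no.
E [t=66, t=101] → overlapped-by → no.
H [t=43, t=56] → during → no.
K [t=9, t=20] → overlaps → no.
L [t=86, t=105] → after → counts.
U [t=6, t=26] → overlaps → no.
W [t=80, t=101] → after → counts.
Total: 5.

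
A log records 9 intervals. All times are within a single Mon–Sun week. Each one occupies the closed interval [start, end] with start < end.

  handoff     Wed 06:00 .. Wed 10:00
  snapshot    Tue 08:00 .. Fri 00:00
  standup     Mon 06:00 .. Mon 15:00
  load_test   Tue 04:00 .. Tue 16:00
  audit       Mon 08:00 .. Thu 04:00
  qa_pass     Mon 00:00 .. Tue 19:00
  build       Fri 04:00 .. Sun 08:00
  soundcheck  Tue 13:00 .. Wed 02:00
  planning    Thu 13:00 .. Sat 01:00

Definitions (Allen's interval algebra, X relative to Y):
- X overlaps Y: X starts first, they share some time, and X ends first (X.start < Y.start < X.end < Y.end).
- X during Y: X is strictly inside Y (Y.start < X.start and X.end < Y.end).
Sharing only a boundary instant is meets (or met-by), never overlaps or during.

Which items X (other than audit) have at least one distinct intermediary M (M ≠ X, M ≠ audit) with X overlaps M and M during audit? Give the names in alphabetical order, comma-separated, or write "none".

load_test, qa_pass

Target audit = [Mon 08:00, Thu 04:00].
Intermediaries M with M during audit: handoff, load_test, soundcheck.
Via handoff — items with X overlaps handoff: none.
Via load_test — items with X overlaps load_test: none.
Via soundcheck — items with X overlaps soundcheck: load_test, qa_pass.
Union: load_test, qa_pass.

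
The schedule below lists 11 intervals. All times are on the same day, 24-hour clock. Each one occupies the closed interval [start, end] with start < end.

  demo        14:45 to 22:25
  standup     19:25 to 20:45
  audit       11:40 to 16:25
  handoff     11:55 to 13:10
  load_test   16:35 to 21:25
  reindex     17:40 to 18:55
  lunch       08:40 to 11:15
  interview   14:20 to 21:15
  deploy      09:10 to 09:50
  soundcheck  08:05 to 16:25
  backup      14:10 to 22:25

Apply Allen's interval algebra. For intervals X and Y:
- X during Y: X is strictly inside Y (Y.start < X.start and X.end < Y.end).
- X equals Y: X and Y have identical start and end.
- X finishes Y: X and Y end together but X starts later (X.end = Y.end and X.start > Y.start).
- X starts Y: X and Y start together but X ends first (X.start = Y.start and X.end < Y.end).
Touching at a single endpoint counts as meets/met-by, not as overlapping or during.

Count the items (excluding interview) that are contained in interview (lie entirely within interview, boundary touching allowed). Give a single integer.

Target interview = [14:20, 21:15].
audit [11:40, 16:25] → overlaps → no.
backup [14:10, 22:25] → contains → no.
demo [14:45, 22:25] → overlapped-by → no.
deploy [09:10, 09:50] → before → no.
handoff [11:55, 13:10] → before → no.
load_test [16:35, 21:25] → overlapped-by → no.
lunch [08:40, 11:15] → before → no.
reindex [17:40, 18:55] → during → counts.
soundcheck [08:05, 16:25] → overlaps → no.
standup [19:25, 20:45] → during → counts.
Total: 2.

2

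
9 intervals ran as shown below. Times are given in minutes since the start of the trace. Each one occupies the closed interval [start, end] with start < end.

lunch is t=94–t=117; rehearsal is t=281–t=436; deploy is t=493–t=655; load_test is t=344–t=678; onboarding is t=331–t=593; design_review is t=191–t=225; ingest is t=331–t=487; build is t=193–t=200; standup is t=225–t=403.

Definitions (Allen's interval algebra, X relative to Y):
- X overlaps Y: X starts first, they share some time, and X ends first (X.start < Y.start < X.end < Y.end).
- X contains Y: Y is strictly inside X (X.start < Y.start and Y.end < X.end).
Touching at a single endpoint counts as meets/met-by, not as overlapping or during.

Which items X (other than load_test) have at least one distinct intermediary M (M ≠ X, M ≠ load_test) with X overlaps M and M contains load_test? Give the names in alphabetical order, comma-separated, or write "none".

none

Target load_test = [t=344, t=678].
Intermediaries M with M contains load_test: none.
Union: none.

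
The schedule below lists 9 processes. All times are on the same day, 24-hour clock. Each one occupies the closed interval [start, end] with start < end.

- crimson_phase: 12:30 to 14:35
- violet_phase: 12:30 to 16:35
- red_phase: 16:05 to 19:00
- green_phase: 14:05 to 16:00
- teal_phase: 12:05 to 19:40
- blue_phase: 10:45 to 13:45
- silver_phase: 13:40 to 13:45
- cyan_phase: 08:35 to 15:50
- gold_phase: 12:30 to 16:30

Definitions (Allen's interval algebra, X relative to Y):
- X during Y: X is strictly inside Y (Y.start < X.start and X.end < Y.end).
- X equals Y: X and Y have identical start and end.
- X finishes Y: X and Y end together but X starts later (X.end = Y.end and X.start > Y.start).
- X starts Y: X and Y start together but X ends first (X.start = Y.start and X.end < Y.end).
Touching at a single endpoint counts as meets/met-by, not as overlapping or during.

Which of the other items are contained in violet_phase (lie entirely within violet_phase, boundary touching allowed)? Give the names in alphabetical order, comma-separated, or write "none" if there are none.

Target violet_phase = [12:30, 16:35].
blue_phase [10:45, 13:45] → overlaps → no.
crimson_phase [12:30, 14:35] → starts → yes.
cyan_phase [08:35, 15:50] → overlaps → no.
gold_phase [12:30, 16:30] → starts → yes.
green_phase [14:05, 16:00] → during → yes.
red_phase [16:05, 19:00] → overlapped-by → no.
silver_phase [13:40, 13:45] → during → yes.
teal_phase [12:05, 19:40] → contains → no.
Result: crimson_phase, gold_phase, green_phase, silver_phase.

crimson_phase, gold_phase, green_phase, silver_phase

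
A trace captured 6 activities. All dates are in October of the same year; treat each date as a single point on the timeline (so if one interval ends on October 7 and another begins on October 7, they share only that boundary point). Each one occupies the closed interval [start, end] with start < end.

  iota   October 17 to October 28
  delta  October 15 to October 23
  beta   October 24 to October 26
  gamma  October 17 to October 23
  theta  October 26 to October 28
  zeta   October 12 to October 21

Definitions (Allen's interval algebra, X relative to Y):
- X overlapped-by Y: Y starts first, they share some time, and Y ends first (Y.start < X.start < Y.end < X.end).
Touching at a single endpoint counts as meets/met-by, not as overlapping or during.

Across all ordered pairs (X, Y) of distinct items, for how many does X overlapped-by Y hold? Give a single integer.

Checking all 30 ordered pairs for relation 'overlapped-by'; matching pairs in alphabetical order:
(delta, zeta): delta overlapped-by zeta ✓
(gamma, zeta): gamma overlapped-by zeta ✓
(iota, delta): iota overlapped-by delta ✓
(iota, zeta): iota overlapped-by zeta ✓
Count: 4.

4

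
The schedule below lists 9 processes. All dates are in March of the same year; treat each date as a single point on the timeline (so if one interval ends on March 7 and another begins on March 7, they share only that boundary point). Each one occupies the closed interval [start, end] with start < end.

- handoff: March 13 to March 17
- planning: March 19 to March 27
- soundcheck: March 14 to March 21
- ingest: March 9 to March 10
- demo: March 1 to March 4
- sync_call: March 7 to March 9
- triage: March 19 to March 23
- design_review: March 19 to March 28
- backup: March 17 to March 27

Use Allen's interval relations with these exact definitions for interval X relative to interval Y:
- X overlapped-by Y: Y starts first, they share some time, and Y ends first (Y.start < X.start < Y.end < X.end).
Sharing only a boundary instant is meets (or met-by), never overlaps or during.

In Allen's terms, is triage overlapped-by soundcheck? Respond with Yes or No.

Yes

triage = [March 19, March 23], soundcheck = [March 14, March 21].
Actual relation of triage to soundcheck: overlapped-by.
Asked whether 'overlapped-by' holds → Yes.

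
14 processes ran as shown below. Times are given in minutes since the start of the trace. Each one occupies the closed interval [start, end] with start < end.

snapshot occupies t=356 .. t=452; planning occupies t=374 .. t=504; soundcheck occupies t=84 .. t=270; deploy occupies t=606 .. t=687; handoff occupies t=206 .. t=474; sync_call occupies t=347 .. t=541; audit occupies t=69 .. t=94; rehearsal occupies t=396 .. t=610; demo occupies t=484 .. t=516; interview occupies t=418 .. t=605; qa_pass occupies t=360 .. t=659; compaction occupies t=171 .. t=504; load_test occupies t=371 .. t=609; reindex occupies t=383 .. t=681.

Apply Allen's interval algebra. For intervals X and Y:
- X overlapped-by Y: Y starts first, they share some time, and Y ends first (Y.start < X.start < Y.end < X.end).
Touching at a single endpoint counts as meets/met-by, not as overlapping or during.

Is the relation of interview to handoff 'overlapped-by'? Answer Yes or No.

interview = [t=418, t=605], handoff = [t=206, t=474].
Actual relation of interview to handoff: overlapped-by.
Asked whether 'overlapped-by' holds → Yes.

Yes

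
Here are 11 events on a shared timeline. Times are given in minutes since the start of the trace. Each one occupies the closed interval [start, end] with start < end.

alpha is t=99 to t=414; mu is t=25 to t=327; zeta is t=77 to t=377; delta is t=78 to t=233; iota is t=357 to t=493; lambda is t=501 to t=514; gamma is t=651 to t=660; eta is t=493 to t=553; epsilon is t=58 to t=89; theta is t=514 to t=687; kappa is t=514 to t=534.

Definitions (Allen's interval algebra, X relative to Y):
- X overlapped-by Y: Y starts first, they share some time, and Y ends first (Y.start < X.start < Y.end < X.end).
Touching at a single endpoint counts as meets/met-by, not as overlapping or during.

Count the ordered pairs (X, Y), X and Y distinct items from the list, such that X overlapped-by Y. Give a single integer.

Checking all 110 ordered pairs for relation 'overlapped-by'; matching pairs in alphabetical order:
(alpha, delta): alpha overlapped-by delta ✓
(alpha, mu): alpha overlapped-by mu ✓
(alpha, zeta): alpha overlapped-by zeta ✓
(delta, epsilon): delta overlapped-by epsilon ✓
(iota, alpha): iota overlapped-by alpha ✓
(iota, zeta): iota overlapped-by zeta ✓
(theta, eta): theta overlapped-by eta ✓
(zeta, epsilon): zeta overlapped-by epsilon ✓
(zeta, mu): zeta overlapped-by mu ✓
Count: 9.

9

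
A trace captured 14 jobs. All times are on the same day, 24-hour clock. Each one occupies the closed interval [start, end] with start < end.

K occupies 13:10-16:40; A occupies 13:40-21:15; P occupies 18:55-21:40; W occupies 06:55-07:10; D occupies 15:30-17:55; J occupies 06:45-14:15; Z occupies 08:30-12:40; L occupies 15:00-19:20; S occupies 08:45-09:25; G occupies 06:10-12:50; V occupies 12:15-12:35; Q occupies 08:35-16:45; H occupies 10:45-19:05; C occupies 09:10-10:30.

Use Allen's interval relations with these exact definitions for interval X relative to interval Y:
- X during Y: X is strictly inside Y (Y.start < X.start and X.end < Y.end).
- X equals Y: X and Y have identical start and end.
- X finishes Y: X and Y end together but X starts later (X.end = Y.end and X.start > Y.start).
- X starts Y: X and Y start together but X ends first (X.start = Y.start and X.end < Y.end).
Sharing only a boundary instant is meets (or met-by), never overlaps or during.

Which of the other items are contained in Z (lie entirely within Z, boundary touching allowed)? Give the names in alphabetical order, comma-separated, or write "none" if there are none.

C, S, V

Target Z = [08:30, 12:40].
A [13:40, 21:15] → after → no.
C [09:10, 10:30] → during → yes.
D [15:30, 17:55] → after → no.
G [06:10, 12:50] → contains → no.
H [10:45, 19:05] → overlapped-by → no.
J [06:45, 14:15] → contains → no.
K [13:10, 16:40] → after → no.
L [15:00, 19:20] → after → no.
P [18:55, 21:40] → after → no.
Q [08:35, 16:45] → overlapped-by → no.
S [08:45, 09:25] → during → yes.
V [12:15, 12:35] → during → yes.
W [06:55, 07:10] → before → no.
Result: C, S, V.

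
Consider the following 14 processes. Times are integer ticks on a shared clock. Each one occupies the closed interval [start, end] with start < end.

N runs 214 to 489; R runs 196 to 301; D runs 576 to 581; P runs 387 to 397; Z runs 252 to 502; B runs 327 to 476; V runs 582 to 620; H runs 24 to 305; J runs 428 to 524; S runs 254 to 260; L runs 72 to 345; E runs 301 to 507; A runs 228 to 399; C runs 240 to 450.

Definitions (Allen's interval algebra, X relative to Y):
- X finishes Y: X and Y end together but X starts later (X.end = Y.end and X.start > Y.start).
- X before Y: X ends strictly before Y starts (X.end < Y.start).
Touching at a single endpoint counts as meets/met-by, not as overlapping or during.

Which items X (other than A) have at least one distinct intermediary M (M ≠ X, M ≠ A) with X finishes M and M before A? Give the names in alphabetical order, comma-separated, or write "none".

Target A = [228, 399].
Intermediaries M with M before A: none.
Union: none.

none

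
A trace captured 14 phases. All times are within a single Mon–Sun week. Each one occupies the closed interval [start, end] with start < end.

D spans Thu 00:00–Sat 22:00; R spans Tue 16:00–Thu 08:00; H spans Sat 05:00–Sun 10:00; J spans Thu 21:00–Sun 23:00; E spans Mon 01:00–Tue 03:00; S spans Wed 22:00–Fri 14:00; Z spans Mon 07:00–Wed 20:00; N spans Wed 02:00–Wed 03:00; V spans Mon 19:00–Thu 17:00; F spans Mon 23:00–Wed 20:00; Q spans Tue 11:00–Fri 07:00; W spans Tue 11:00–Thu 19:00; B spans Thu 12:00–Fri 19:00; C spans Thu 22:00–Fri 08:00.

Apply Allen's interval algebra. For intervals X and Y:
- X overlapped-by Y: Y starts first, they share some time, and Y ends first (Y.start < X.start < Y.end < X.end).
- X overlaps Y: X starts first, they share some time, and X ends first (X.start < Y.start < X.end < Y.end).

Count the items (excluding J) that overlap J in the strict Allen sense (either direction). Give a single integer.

4

Target J = [Thu 21:00, Sun 23:00].
B [Thu 12:00, Fri 19:00] → overlaps → counts.
C [Thu 22:00, Fri 08:00] → during → no.
D [Thu 00:00, Sat 22:00] → overlaps → counts.
E [Mon 01:00, Tue 03:00] → before → no.
F [Mon 23:00, Wed 20:00] → before → no.
H [Sat 05:00, Sun 10:00] → during → no.
N [Wed 02:00, Wed 03:00] → before → no.
Q [Tue 11:00, Fri 07:00] → overlaps → counts.
R [Tue 16:00, Thu 08:00] → before → no.
S [Wed 22:00, Fri 14:00] → overlaps → counts.
V [Mon 19:00, Thu 17:00] → before → no.
W [Tue 11:00, Thu 19:00] → before → no.
Z [Mon 07:00, Wed 20:00] → before → no.
Total: 4.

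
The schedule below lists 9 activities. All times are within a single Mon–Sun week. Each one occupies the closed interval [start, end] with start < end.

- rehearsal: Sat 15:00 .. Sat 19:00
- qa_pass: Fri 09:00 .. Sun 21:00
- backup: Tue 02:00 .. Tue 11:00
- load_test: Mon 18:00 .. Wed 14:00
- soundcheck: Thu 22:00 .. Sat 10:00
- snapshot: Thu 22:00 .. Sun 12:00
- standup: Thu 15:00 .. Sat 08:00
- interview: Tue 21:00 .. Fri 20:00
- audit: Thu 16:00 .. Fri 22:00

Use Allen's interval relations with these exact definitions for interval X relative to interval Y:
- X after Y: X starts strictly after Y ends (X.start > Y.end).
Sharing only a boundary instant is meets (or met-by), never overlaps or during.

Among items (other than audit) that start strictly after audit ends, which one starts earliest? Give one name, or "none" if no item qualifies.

rehearsal

Target audit = [Thu 16:00, Fri 22:00].
backup [Tue 02:00, Tue 11:00] → before → excluded.
interview [Tue 21:00, Fri 20:00] → overlaps → excluded.
load_test [Mon 18:00, Wed 14:00] → before → excluded.
qa_pass [Fri 09:00, Sun 21:00] → overlapped-by → excluded.
rehearsal [Sat 15:00, Sat 19:00] → after → candidate.
snapshot [Thu 22:00, Sun 12:00] → overlapped-by → excluded.
soundcheck [Thu 22:00, Sat 10:00] → overlapped-by → excluded.
standup [Thu 15:00, Sat 08:00] → contains → excluded.
Among candidates, earliest start is Sat 15:00 → rehearsal.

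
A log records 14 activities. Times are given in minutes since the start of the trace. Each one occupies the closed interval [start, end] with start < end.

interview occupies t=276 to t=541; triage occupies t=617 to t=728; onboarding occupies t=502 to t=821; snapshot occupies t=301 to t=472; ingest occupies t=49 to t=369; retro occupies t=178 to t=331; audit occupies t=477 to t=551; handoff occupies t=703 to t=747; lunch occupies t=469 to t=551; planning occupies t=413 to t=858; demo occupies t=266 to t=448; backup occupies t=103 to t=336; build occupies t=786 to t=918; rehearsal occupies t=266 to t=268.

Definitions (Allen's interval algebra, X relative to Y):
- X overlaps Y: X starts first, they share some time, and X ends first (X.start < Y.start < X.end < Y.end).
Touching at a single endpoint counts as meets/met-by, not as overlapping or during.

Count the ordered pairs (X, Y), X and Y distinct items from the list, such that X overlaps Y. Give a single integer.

23

Checking all 182 ordered pairs for relation 'overlaps'; matching pairs in alphabetical order:
(audit, onboarding): audit overlaps onboarding ✓
(backup, demo): backup overlaps demo ✓
(backup, interview): backup overlaps interview ✓
(backup, snapshot): backup overlaps snapshot ✓
(demo, interview): demo overlaps interview ✓
(demo, planning): demo overlaps planning ✓
(demo, snapshot): demo overlaps snapshot ✓
(ingest, demo): ingest overlaps demo ✓
(ingest, interview): ingest overlaps interview ✓
(ingest, snapshot): ingest overlaps snapshot ✓
(interview, audit): interview overlaps audit ✓
(interview, lunch): interview overlaps lunch ✓
(interview, onboarding): interview overlaps onboarding ✓
(interview, planning): interview overlaps planning ✓
(lunch, onboarding): lunch overlaps onboarding ✓
(onboarding, build): onboarding overlaps build ✓
(planning, build): planning overlaps build ✓
(retro, demo): retro overlaps demo ✓
(retro, interview): retro overlaps interview ✓
(retro, snapshot): retro overlaps snapshot ✓
(snapshot, lunch): snapshot overlaps lunch ✓
(snapshot, planning): snapshot overlaps planning ✓
(triage, handoff): triage overlaps handoff ✓
Count: 23.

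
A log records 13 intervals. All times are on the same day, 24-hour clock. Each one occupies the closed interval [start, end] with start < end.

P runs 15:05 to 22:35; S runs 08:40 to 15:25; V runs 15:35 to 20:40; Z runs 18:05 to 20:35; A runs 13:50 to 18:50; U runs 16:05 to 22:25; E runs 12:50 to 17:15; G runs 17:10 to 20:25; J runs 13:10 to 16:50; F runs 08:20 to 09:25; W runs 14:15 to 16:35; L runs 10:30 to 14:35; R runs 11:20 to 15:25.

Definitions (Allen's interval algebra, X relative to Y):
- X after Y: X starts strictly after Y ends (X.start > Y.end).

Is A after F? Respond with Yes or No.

A = [13:50, 18:50], F = [08:20, 09:25].
Actual relation of A to F: after.
Asked whether 'after' holds → Yes.

Yes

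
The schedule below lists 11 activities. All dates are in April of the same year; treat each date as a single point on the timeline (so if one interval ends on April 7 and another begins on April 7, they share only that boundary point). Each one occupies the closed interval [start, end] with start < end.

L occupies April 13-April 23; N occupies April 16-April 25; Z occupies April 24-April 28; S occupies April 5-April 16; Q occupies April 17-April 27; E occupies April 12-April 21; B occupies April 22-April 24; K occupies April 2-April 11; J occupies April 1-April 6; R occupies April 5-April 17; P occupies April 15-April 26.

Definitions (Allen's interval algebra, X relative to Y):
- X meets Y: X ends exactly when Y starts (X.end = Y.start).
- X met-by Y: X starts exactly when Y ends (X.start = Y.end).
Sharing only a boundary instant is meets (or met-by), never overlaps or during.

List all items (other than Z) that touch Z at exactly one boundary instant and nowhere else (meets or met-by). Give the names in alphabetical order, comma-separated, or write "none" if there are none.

Target Z = [April 24, April 28].
B [April 22, April 24] → meets → yes.
E [April 12, April 21] → before → no.
J [April 1, April 6] → before → no.
K [April 2, April 11] → before → no.
L [April 13, April 23] → before → no.
N [April 16, April 25] → overlaps → no.
P [April 15, April 26] → overlaps → no.
Q [April 17, April 27] → overlaps → no.
R [April 5, April 17] → before → no.
S [April 5, April 16] → before → no.
Result: B.

B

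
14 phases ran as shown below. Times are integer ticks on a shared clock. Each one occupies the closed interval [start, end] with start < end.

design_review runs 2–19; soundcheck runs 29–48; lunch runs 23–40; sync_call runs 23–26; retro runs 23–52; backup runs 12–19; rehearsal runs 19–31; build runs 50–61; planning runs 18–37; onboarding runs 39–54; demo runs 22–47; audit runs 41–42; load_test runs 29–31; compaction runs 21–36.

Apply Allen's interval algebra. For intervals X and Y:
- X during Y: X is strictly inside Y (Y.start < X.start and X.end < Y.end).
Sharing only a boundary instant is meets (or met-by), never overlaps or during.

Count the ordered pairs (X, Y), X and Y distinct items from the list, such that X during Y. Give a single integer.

Checking all 182 ordered pairs for relation 'during'; matching pairs in alphabetical order:
(audit, demo): audit during demo ✓
(audit, onboarding): audit during onboarding ✓
(audit, retro): audit during retro ✓
(audit, soundcheck): audit during soundcheck ✓
(compaction, planning): compaction during planning ✓
(load_test, compaction): load_test during compaction ✓
(load_test, demo): load_test during demo ✓
(load_test, lunch): load_test during lunch ✓
(load_test, planning): load_test during planning ✓
(load_test, retro): load_test during retro ✓
(lunch, demo): lunch during demo ✓
(rehearsal, planning): rehearsal during planning ✓
(soundcheck, retro): soundcheck during retro ✓
(sync_call, compaction): sync_call during compaction ✓
(sync_call, demo): sync_call during demo ✓
(sync_call, planning): sync_call during planning ✓
(sync_call, rehearsal): sync_call during rehearsal ✓
Count: 17.

17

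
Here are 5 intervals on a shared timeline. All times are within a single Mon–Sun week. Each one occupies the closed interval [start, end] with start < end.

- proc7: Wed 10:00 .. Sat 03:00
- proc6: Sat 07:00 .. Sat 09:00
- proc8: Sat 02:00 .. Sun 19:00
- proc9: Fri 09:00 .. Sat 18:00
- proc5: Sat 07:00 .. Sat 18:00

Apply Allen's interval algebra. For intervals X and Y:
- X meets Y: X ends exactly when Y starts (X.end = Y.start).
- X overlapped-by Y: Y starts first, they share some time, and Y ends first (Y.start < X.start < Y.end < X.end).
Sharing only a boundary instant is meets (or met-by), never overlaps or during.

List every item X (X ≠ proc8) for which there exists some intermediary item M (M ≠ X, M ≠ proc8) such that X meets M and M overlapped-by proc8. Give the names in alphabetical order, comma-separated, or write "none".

none

Target proc8 = [Sat 02:00, Sun 19:00].
Intermediaries M with M overlapped-by proc8: none.
Union: none.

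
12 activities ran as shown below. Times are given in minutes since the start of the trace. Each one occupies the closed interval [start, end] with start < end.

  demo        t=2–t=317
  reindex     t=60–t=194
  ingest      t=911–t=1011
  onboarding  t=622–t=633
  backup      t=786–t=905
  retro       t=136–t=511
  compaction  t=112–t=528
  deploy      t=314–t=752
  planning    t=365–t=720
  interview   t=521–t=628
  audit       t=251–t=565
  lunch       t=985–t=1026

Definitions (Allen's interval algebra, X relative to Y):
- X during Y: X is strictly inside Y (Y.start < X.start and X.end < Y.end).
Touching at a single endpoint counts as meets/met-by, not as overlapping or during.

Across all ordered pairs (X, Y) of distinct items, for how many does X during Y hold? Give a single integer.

Checking all 132 ordered pairs for relation 'during'; matching pairs in alphabetical order:
(interview, deploy): interview during deploy ✓
(interview, planning): interview during planning ✓
(onboarding, deploy): onboarding during deploy ✓
(onboarding, planning): onboarding during planning ✓
(planning, deploy): planning during deploy ✓
(reindex, demo): reindex during demo ✓
(retro, compaction): retro during compaction ✓
Count: 7.

7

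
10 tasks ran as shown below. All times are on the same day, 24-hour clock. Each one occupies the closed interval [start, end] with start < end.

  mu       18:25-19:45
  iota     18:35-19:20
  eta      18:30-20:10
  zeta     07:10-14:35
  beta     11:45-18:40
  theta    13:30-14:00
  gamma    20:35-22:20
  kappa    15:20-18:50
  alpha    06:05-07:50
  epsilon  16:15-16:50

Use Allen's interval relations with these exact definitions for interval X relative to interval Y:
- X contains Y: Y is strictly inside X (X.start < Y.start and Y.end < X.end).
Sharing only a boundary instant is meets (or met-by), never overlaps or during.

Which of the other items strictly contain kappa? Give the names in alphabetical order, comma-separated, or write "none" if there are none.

Target kappa = [15:20, 18:50].
alpha [06:05, 07:50] → before → no.
beta [11:45, 18:40] → overlaps → no.
epsilon [16:15, 16:50] → during → no.
eta [18:30, 20:10] → overlapped-by → no.
gamma [20:35, 22:20] → after → no.
iota [18:35, 19:20] → overlapped-by → no.
mu [18:25, 19:45] → overlapped-by → no.
theta [13:30, 14:00] → before → no.
zeta [07:10, 14:35] → before → no.
Result: none.

none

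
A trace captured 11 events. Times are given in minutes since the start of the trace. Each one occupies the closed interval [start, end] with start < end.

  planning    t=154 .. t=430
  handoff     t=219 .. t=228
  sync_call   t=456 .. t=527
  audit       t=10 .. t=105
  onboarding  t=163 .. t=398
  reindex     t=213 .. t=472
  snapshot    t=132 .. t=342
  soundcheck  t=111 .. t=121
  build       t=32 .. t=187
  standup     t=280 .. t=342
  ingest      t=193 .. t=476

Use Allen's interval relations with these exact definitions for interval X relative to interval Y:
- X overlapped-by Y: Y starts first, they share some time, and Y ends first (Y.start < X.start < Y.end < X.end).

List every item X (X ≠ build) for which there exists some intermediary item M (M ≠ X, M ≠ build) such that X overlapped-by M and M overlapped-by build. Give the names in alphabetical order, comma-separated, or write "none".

Target build = [t=32, t=187].
Intermediaries M with M overlapped-by build: onboarding, planning, snapshot.
Via onboarding — items with X overlapped-by onboarding: ingest, reindex.
Via planning — items with X overlapped-by planning: ingest, reindex.
Via snapshot — items with X overlapped-by snapshot: ingest, onboarding, planning, reindex.
Union: ingest, onboarding, planning, reindex.

ingest, onboarding, planning, reindex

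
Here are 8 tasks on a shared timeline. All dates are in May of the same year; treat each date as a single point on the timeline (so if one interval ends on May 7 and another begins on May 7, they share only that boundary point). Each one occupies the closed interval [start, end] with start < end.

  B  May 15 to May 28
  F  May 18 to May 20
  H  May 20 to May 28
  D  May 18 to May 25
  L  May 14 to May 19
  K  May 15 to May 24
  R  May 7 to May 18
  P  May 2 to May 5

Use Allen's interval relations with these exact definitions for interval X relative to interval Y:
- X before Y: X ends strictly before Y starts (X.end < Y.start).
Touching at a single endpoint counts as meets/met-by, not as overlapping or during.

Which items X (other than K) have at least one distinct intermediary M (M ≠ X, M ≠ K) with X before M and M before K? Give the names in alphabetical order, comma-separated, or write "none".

none

Target K = [May 15, May 24].
Intermediaries M with M before K: P.
Via P — items with X before P: none.
Union: none.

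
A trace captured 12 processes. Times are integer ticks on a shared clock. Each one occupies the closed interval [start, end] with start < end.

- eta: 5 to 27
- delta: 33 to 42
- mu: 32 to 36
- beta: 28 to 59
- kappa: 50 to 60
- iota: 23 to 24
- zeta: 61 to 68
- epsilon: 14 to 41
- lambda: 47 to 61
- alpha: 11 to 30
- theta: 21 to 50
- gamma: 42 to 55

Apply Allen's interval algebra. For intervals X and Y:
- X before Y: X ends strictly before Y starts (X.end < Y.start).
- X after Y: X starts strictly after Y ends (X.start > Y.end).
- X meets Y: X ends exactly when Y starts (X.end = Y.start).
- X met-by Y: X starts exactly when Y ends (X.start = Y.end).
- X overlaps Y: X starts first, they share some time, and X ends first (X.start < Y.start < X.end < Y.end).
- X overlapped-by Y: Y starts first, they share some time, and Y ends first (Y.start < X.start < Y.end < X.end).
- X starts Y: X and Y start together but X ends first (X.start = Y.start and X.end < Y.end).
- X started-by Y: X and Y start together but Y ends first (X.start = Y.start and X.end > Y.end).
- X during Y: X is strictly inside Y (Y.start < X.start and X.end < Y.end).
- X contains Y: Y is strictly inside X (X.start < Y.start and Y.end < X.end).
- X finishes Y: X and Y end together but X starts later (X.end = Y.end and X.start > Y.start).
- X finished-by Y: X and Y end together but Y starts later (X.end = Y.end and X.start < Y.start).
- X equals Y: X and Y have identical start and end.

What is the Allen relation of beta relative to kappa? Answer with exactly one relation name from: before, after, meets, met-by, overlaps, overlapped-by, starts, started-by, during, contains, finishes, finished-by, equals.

overlaps

beta = [28, 59]; kappa = [50, 60].
Compare endpoints: beta.start < kappa.start, beta.start < kappa.end, beta.end > kappa.start, beta.end < kappa.end.
That pattern is 'overlaps'.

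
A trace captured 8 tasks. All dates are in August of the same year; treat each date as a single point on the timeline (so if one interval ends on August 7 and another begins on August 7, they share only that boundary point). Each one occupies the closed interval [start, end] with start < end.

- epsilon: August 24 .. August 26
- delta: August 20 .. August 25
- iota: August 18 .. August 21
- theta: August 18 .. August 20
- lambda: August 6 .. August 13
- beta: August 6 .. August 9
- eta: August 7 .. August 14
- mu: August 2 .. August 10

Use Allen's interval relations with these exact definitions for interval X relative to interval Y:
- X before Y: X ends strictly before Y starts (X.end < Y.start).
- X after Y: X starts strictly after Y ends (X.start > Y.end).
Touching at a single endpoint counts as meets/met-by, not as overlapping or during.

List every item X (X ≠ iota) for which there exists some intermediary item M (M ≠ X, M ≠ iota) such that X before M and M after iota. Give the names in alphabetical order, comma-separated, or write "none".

Target iota = [August 18, August 21].
Intermediaries M with M after iota: epsilon.
Via epsilon — items with X before epsilon: beta, eta, lambda, mu, theta.
Union: beta, eta, lambda, mu, theta.

beta, eta, lambda, mu, theta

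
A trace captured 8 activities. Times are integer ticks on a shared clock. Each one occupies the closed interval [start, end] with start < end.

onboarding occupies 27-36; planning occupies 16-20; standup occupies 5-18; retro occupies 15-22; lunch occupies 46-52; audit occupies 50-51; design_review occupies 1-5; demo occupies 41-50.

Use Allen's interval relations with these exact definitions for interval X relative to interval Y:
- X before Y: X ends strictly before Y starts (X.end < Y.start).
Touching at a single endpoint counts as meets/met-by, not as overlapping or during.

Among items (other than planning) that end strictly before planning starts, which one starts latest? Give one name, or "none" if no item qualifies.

design_review

Target planning = [16, 20].
audit [50, 51] → after → excluded.
demo [41, 50] → after → excluded.
design_review [1, 5] → before → candidate.
lunch [46, 52] → after → excluded.
onboarding [27, 36] → after → excluded.
retro [15, 22] → contains → excluded.
standup [5, 18] → overlaps → excluded.
Among candidates, latest start is 1 → design_review.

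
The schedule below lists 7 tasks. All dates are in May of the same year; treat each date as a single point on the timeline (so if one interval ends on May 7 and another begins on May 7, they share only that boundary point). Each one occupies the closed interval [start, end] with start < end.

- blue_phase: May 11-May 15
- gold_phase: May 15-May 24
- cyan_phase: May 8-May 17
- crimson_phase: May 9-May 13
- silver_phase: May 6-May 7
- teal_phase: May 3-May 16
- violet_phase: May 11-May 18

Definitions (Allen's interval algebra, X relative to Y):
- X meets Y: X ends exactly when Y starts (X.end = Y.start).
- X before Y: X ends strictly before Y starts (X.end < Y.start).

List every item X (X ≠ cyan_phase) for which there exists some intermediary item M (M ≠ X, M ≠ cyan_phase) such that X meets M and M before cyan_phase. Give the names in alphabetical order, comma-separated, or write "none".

none

Target cyan_phase = [May 8, May 17].
Intermediaries M with M before cyan_phase: silver_phase.
Via silver_phase — items with X meets silver_phase: none.
Union: none.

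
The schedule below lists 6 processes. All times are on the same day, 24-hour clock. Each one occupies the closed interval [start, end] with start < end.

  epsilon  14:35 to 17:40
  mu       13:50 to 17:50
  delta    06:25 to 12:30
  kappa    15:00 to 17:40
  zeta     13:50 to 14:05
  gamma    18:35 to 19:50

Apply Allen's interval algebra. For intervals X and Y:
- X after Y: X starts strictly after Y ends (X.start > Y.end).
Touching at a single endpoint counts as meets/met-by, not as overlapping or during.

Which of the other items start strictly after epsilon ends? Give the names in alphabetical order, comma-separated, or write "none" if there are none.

gamma

Target epsilon = [14:35, 17:40].
delta [06:25, 12:30] → before → no.
gamma [18:35, 19:50] → after → yes.
kappa [15:00, 17:40] → finishes → no.
mu [13:50, 17:50] → contains → no.
zeta [13:50, 14:05] → before → no.
Result: gamma.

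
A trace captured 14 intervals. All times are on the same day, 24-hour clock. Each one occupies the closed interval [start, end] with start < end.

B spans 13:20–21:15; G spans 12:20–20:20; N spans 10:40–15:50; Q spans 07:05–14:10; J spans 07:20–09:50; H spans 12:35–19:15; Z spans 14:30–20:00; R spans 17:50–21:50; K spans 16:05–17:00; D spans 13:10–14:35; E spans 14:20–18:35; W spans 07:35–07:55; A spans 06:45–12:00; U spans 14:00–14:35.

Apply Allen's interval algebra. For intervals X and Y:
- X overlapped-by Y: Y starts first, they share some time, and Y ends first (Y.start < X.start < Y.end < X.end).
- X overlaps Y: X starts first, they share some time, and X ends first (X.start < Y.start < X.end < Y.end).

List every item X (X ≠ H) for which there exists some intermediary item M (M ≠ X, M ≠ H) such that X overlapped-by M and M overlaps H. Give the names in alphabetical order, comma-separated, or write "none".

B, D, E, G, N, U, Z

Target H = [12:35, 19:15].
Intermediaries M with M overlaps H: N, Q.
Via N — items with X overlapped-by N: B, E, G, Z.
Via Q — items with X overlapped-by Q: B, D, G, N, U.
Union: B, D, E, G, N, U, Z.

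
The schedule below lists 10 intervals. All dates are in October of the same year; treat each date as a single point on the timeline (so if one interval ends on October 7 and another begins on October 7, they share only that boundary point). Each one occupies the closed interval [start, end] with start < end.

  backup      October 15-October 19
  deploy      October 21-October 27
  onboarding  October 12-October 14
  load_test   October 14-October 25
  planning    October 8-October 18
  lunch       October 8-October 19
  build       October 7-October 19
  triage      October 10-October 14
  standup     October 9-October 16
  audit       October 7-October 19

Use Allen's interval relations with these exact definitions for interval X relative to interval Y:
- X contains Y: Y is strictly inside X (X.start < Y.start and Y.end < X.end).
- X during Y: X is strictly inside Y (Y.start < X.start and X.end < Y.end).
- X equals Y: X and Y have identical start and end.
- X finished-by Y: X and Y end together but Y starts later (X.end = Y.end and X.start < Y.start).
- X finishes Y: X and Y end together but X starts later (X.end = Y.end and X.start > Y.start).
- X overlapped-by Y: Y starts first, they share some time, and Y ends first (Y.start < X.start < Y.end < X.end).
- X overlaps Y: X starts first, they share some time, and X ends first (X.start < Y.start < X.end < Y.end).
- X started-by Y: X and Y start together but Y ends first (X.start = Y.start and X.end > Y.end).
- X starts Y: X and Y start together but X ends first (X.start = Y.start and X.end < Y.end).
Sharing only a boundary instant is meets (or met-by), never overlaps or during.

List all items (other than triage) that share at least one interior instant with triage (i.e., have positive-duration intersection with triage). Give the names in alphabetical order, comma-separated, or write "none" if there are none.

Target triage = [October 10, October 14].
audit [October 7, October 19] → contains → yes.
backup [October 15, October 19] → after → no.
build [October 7, October 19] → contains → yes.
deploy [October 21, October 27] → after → no.
load_test [October 14, October 25] → met-by → no.
lunch [October 8, October 19] → contains → yes.
onboarding [October 12, October 14] → finishes → yes.
planning [October 8, October 18] → contains → yes.
standup [October 9, October 16] → contains → yes.
Result: audit, build, lunch, onboarding, planning, standup.

audit, build, lunch, onboarding, planning, standup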